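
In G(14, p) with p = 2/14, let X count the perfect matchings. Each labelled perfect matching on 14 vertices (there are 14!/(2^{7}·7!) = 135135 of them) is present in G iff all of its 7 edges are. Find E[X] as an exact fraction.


K_14 has 14!/(2^{7}·7!) = 135135 labelled perfect matchings.
For each such perfect matching H, let X_H = 1 if all 7 edges of H are present in G. Then P[X_H = 1] = p^{7} = (1/7)^{7} = 1/823543.
By linearity of expectation: E[X] = Σ_H E[X_H] = 135135 · p^{7} = 135135 · 1/823543 = 19305/117649.
Numerically: E[X] ≈ 0.1641.

E[X] = 135135 · (1/7)^{7} = 19305/117649 ≈ 0.1641.


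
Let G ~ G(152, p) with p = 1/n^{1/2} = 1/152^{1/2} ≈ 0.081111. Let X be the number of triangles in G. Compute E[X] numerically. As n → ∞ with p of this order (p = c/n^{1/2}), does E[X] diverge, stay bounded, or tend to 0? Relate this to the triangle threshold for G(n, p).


Number of potential triangles: C(152, 3) = 573800.
Each occurs with probability p³ ≈ (0.081111)³ ≈ 5.3362310e-04.
By linearity: E[X] = C(152, 3)·p³ ≈ 573800 · 5.3362310e-04 ≈ 306.19293.
Since α = 1/2 < 1, p = c/n^{1/2} ≫ 1/n is above the triangle threshold p ~ 1/n. Asymptotically E[X] ~ (c³/6)·n^{3(1−α)} = (1³/6)·n^{1.5} → ∞; triangles are abundant w.h.p.

E[X] ≈ 306.19293; in regime p = Θ(1/n^{1/2}) E[X] diverges (above the triangle threshold p ~ 1/n).


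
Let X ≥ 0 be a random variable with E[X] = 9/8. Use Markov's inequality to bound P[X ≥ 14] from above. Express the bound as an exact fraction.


μ = E[X] = 9/8, a = 14.
Markov: P[X ≥ 14] ≤ μ/a = (9/8)/14 = 9/112.
Numerically: ≈ 0.080.
(Since a = 14 > μ = 1.125, the bound 9/112 is < 1 and informative.)

P[X ≥ 14] ≤ 9/112 ≈ 0.080.


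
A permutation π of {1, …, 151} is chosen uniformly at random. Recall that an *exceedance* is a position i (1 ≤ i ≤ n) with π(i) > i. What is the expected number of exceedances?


Write X = Σ_{i=1}^{151} X_i, where X_i = 1_{π(i) > i}.
For each fixed i, π(i) is uniform over {1, …, 151} (marginal of a uniform permutation), so P[π(i) > i] = (n − i)/n. Summing: Σ_{i=1}^{151} (n − i)/n = (0 + 1 + … + 150)/151 = 151(151 − 1)/(2·151) = (151 − 1)/2.
Hence E[X] = Σ_{i=1}^{151} (151 − i)/151 = 75 ≈ 75.000000.

E[X] = 75 = 75.000000.


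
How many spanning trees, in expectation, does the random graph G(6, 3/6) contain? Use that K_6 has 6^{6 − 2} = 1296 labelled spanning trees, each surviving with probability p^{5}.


K_6 has 6^{6 − 2} = 1296 labelled spanning trees.
For each such spanning tree H, let X_H = 1 if all 5 edges of H are present in G. Then P[X_H = 1] = p^{5} = (1/2)^{5} = 1/32.
By linearity of expectation: E[X] = Σ_H E[X_H] = 1296 · p^{5} = 1296 · 1/32 = 81/2.
Numerically: E[X] ≈ 40.5.

E[X] = 1296 · (1/2)^{5} = 81/2 ≈ 40.5.


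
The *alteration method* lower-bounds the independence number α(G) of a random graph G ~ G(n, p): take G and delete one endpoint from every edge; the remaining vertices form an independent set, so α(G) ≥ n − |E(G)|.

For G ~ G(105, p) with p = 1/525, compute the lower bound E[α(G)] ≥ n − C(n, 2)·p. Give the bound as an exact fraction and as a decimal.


E[|E(G)|] = C(105, 2)·p = 5460 · (1/525) = 52/5.
E[α(G)] ≥ n − E[|E(G)|] = 105 − 52/5 = 473/5.
Numerically: ≈ 94.600.
(This is only a lower bound; the true E[α(G)] may be larger.)

E[α(G)] ≥ 473/5 ≈ 94.600.


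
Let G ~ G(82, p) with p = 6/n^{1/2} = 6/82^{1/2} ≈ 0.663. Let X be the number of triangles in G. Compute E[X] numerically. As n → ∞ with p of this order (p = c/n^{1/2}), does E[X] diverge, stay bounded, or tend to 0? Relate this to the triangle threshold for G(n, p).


Number of potential triangles: C(82, 3) = 88560.
Each occurs with probability p³ ≈ (0.663)³ ≈ 2.90893e-01.
By linearity: E[X] = C(82, 3)·p³ ≈ 88560 · 2.90893e-01 ≈ 25761.466.
Since α = 1/2 < 1, p = c/n^{1/2} ≫ 1/n is above the triangle threshold p ~ 1/n. Asymptotically E[X] ~ (c³/6)·n^{3(1−α)} = (6³/6)·n^{1.5} → ∞; triangles are abundant w.h.p.

E[X] ≈ 25761.466; in regime p = Θ(1/n^{1/2}) E[X] diverges (above the triangle threshold p ~ 1/n).


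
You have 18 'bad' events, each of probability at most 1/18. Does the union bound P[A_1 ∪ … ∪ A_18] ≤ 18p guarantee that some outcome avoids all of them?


Union bound: P[∪_{i=1}^{18} A_i] ≤ Σ_i P[A_i] ≤ 18·p = 18·(1/18) = 1.
Numerically: 1 ≈ 1.0000.
Is 1 < 1? NO.
Since the bound 1 is ≥ 1, the union bound is uninformative here; it does NOT by itself certify existence.

18·p = 1 ≈ 1.0000; existence NOT certified by the union bound.


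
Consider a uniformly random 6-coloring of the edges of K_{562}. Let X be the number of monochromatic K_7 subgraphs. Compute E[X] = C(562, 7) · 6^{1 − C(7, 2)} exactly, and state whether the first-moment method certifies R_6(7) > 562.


E[X] = C(562, 7) · 6^{1 − 21} = 3384017972944752 · 6^{−20} = 3384017972944752/3656158440062976.
As a reduced fraction: E[X] = 70500374436349/76169967501312 ≈ 0.9256.
Is E[X] < 1? YES.
Since E[X] < 1, there exists a 6-coloring of K_{562} with no monochromatic K_7; hence R_6(7) > 562.

E[X] = 70500374436349/76169967501312 ≈ 0.9256; E[X] < 1, so R_6(7) > 562.


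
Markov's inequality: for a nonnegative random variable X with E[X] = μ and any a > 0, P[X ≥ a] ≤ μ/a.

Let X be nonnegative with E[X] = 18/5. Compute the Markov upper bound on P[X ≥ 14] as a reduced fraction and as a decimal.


μ = E[X] = 18/5, a = 14.
Markov: P[X ≥ 14] ≤ μ/a = (18/5)/14 = 9/35.
Numerically: ≈ 0.25714.
(Since a = 14 > μ = 3.60000, the bound 9/35 is < 1 and informative.)

P[X ≥ 14] ≤ 9/35 ≈ 0.25714.


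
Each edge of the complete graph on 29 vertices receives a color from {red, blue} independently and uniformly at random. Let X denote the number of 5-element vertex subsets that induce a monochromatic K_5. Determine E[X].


Let X = Σ_S X_S over the C(29, 5) = 118755 subsets S of size 5, where X_S = 1 if the K_5 on S is monochromatic.
For a fixed S, the K_5 on S has C(5, 2) = 10 edges. P[all 10 edges red] = (1/2)^10, and likewise for blue, so P[monochromatic] = 2·(1/2)^10 = 2^{1 − 10} = 1/512.
Summing: E[X] = C(29, 5) · 2^{1 − 10} = 118755 · 1/512 = 118755/512.
Numerically: E[X] ≈ 231.943359.

E[X] = C(29,5)·2^(1−C(5,2)) = 118755/512 ≈ 231.943359.


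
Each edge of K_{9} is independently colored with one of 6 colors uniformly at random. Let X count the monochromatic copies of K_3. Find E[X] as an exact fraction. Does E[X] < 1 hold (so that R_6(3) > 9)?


E[X] = C(9, 3) · 6^{1 − 3} = 84 · 6^{−2} = 84/36.
As a reduced fraction: E[X] = 7/3 ≈ 2.3333333.
Is E[X] < 1? NO.
Since E[X] ≥ 1, the first-moment bound is inconclusive at n = 9; it does NOT by itself certify R_6(3) > 9.

E[X] = 7/3 ≈ 2.3333333; E[X] ≥ 1; first-moment method inconclusive here.


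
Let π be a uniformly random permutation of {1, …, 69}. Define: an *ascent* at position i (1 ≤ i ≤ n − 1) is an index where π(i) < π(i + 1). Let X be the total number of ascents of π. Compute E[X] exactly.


Write X = Σ X_I over i = 1, …, 68, with X_I the indicator of one ascent.
There are 68 indicators.
For each fixed i, the pair (π(i), π(i+1)) is a uniformly random ordered pair of distinct values from {1, …, 69}; by symmetry P[π(i) < π(i+1)] = 1/2.
By linearity: E[X] = 68 · (1/2) = (69 − 1) · (1/2) = 34 ≈ 34.00000.

E[X] = 34 = 34.00000.


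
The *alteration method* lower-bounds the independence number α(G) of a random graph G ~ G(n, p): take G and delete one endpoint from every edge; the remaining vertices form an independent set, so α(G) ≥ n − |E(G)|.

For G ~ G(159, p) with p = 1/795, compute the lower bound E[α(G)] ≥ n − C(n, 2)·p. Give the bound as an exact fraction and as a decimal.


E[|E(G)|] = C(159, 2)·p = 12561 · (1/795) = 79/5.
E[α(G)] ≥ n − E[|E(G)|] = 159 − 79/5 = 716/5.
Numerically: ≈ 143.200.
(This is only a lower bound; the true E[α(G)] may be larger.)

E[α(G)] ≥ 716/5 ≈ 143.200.


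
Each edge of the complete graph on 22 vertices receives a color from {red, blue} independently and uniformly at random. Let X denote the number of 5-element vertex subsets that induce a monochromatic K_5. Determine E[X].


Let X = Σ_S X_S over the C(22, 5) = 26334 subsets S of size 5, where X_S = 1 if the K_5 on S is monochromatic.
For a fixed S, the K_5 on S has C(5, 2) = 10 edges. P[all 10 edges red] = (1/2)^10, and likewise for blue, so P[monochromatic] = 2·(1/2)^10 = 2^{1 − 10} = 1/512.
By linearity of expectation: E[X] = C(22, 5) · 2^{1 − 10} = 26334 · 1/512 = 13167/256.
Numerically: E[X] ≈ 51.43359.

E[X] = C(22,5)·2^(1−C(5,2)) = 13167/256 ≈ 51.43359.


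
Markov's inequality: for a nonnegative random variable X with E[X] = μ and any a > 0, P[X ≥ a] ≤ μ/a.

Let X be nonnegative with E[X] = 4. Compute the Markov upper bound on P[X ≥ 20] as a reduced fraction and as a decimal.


μ = E[X] = 4, a = 20.
Markov: P[X ≥ 20] ≤ μ/a = (4)/20 = 1/5.
Numerically: ≈ 0.20000.
(Since a = 20 > μ = 4.00000, the bound 1/5 is < 1 and informative.)

P[X ≥ 20] ≤ 1/5 ≈ 0.20000.


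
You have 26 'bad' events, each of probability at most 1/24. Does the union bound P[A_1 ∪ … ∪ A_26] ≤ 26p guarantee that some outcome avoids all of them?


Union bound: P[∪_{i=1}^{26} A_i] ≤ Σ_i P[A_i] ≤ 26·p = 26·(1/24) = 13/12.
Numerically: 13/12 ≈ 1.0833333.
Is 13/12 < 1? NO.
Since the bound 13/12 is ≥ 1, the union bound is uninformative here; it does NOT by itself certify existence.

26·p = 13/12 ≈ 1.0833333; existence NOT certified by the union bound.


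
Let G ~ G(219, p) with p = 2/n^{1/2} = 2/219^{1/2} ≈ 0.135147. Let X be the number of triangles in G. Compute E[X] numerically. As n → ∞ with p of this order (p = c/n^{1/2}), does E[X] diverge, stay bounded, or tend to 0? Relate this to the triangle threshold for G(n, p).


Number of potential triangles: C(219, 3) = 1726669.
Each occurs with probability p³ ≈ (0.135147)³ ≈ 2.46844704e-03.
By linearity: E[X] = C(219, 3)·p³ ≈ 1726669 · 2.46844704e-03 ≈ 4262.190990.
Since α = 1/2 < 1, p = c/n^{1/2} ≫ 1/n is above the triangle threshold p ~ 1/n. Asymptotically E[X] ~ (c³/6)·n^{3(1−α)} = (2³/6)·n^{1.5} → ∞; triangles are abundant w.h.p.

E[X] ≈ 4262.190990; in regime p = Θ(1/n^{1/2}) E[X] diverges (above the triangle threshold p ~ 1/n).


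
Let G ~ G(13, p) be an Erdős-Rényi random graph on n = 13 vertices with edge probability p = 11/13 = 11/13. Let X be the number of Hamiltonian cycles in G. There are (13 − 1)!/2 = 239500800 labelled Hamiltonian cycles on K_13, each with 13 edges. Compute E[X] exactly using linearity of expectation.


K_13 has (13 − 1)!/2 = 239500800 labelled Hamiltonian cycles.
For each such Hamiltonian cycle H, let X_H = 1 if all 13 edges of H are present in G. Then P[X_H = 1] = p^{13} = (11/13)^{13} = 34522712143931/302875106592253.
By linearity: E[X] = Σ_H E[X_H] = 239500800 · p^{13} = 239500800 · 34522712143931/302875106592253 = 8268217176641189644800/302875106592253.
Numerically: E[X] ≈ 2.7299e+07.

E[X] = 239500800 · (11/13)^{13} = 8268217176641189644800/302875106592253 ≈ 2.7299e+07.


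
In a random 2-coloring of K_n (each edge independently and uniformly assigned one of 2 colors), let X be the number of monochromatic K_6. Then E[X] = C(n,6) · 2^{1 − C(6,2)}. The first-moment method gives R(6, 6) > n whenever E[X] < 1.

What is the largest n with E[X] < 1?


We need C(n, 6) · 2^{1 − 15} < 1, i.e. C(n, 6) < 2^{15 − 1} = 16384.
Check values of n near the boundary:
  n = 13: C(13, 6) = 1716; 1716 < 16384? YES
  n = 14: C(14, 6) = 3003; 3003 < 16384? YES
  n = 15: C(15, 6) = 5005; 5005 < 16384? YES
  n = 16: C(16, 6) = 8008; 8008 < 16384? YES
  n = 17: C(17, 6) = 12376; 12376 < 16384? YES
  n = 18: C(18, 6) = 18564; 18564 < 16384? NO
The largest n with C(n, 6) < 16384 is n = 17 (where E[X] = 1547/2048 ≈ 0.75537). Hence R(6, 6) > 17, i.e. R(6, 6) ≥ 18.

Largest n = 17; hence R(6, 6) > 17.


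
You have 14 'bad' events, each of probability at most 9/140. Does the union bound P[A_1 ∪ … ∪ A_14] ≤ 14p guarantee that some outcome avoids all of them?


Union bound: P[∪_{i=1}^{14} A_i] ≤ Σ_i P[A_i] ≤ 14·p = 14·(9/140) = 9/10.
Numerically: 9/10 ≈ 0.900.
Is 9/10 < 1? YES.
Since P[∪ A_i] ≤ 9/10 < 1, the complement has P[∩ A_i^c] ≥ 1 − 9/10 = 1/10 > 0, so some outcome avoids every A_i.

14·p = 9/10 ≈ 0.900; existence CERTIFIED by the union bound.


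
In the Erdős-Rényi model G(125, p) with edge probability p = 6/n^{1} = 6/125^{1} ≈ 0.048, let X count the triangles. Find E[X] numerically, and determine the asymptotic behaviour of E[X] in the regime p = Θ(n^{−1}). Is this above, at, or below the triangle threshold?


Number of potential triangles: C(125, 3) = 317750.
Each occurs with probability p³ ≈ (0.048)³ ≈ 1.105920e-04.
By linearity: E[X] = C(125, 3)·p³ ≈ 317750 · 1.105920e-04 ≈ 35.1406.
Here α = 1, so p = 6/n is exactly at the triangle threshold p ~ 1/n. Asymptotically E[X] → c³/6 = 6³/6 = 36 ≈ 36.0000, a bounded constant. In this regime the triangle count is asymptotically Poisson(c³/6).

E[X] ≈ 35.1406; in regime p = Θ(1/n^{1}) E[X] stays bounded (at the triangle threshold p ~ 1/n).


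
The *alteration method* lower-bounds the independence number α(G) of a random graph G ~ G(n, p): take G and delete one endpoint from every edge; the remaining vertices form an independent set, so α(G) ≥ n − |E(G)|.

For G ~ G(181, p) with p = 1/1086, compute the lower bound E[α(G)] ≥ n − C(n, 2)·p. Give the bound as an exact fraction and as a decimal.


E[|E(G)|] = C(181, 2)·p = 16290 · (1/1086) = 15.
E[α(G)] ≥ n − E[|E(G)|] = 181 − 15 = 166.
Numerically: ≈ 166.00000.
(This is only a lower bound; the true E[α(G)] may be larger.)

E[α(G)] ≥ 166 ≈ 166.00000.


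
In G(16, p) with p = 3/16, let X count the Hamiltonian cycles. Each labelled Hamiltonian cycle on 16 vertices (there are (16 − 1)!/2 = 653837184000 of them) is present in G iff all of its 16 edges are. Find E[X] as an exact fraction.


K_16 has (16 − 1)!/2 = 653837184000 labelled Hamiltonian cycles.
For each such Hamiltonian cycle H, let X_H = 1 if all 16 edges of H are present in G. Then P[X_H = 1] = p^{16} = (3/16)^{16} = 43046721/18446744073709551616.
Summing the indicators: E[X] = Σ_H E[X_H] = 653837184000 · p^{16} = 653837184000 · 43046721/18446744073709551616 = 27485885585032875/18014398509481984.
Numerically: E[X] ≈ 1.5258.

E[X] = 653837184000 · (3/16)^{16} = 27485885585032875/18014398509481984 ≈ 1.5258.


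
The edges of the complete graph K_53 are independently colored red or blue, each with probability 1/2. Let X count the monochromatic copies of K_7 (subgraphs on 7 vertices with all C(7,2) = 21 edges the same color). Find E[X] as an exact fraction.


Let X = Σ_S X_S over the C(53, 7) = 154143080 subsets S of size 7, where X_S = 1 if the K_7 on S is monochromatic.
For a fixed S, the K_7 on S has C(7, 2) = 21 edges. P[all 21 edges red] = (1/2)^21, and likewise for blue, so P[monochromatic] = 2·(1/2)^21 = 2^{1 − 21} = 1/1048576.
By linearity: E[X] = C(53, 7) · 2^{1 − 21} = 154143080 · 1/1048576 = 19267885/131072.
Numerically: E[X] ≈ 147.002.

E[X] = C(53,7)·2^(1−C(7,2)) = 19267885/131072 ≈ 147.002.


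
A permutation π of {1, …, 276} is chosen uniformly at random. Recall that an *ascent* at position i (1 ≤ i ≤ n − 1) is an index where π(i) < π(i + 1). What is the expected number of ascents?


Write X = Σ X_I over i = 1, …, 275, with X_I the indicator of one ascent.
There are 275 indicators.
For each fixed i, the pair (π(i), π(i+1)) is a uniformly random ordered pair of distinct values from {1, …, 276}; by symmetry P[π(i) < π(i+1)] = 1/2.
By linearity: E[X] = 275 · (1/2) = (276 − 1) · (1/2) = 275/2 ≈ 137.500.

E[X] = 275/2 = 137.500.


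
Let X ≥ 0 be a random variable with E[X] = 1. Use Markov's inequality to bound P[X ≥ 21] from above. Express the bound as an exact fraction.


μ = E[X] = 1, a = 21.
Markov: P[X ≥ 21] ≤ μ/a = (1)/21 = 1/21.
Numerically: ≈ 0.047619.
(Since a = 21 > μ = 1.000000, the bound 1/21 is < 1 and informative.)

P[X ≥ 21] ≤ 1/21 ≈ 0.047619.


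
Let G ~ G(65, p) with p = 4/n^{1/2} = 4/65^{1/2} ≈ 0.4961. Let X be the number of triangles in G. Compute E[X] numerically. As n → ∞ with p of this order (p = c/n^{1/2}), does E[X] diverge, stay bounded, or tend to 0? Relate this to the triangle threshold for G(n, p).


Number of potential triangles: C(65, 3) = 43680.
Each occurs with probability p³ ≈ (0.4961)³ ≈ 1.221265e-01.
By linearity: E[X] = C(65, 3)·p³ ≈ 43680 · 1.221265e-01 ≈ 5334.4859.
Since α = 1/2 < 1, p = c/n^{1/2} ≫ 1/n is above the triangle threshold p ~ 1/n. Asymptotically E[X] ~ (c³/6)·n^{3(1−α)} = (4³/6)·n^{1.5} → ∞; triangles are abundant w.h.p.

E[X] ≈ 5334.4859; in regime p = Θ(1/n^{1/2}) E[X] diverges (above the triangle threshold p ~ 1/n).


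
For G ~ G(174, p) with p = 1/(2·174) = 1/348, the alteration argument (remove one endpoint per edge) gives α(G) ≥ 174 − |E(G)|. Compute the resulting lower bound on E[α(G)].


E[|E(G)|] = C(174, 2)·p = 15051 · (1/348) = 173/4.
E[α(G)] ≥ n − E[|E(G)|] = 174 − 173/4 = 523/4.
Numerically: ≈ 130.750000.
(This is only a lower bound; the true E[α(G)] may be larger.)

E[α(G)] ≥ 523/4 ≈ 130.750000.


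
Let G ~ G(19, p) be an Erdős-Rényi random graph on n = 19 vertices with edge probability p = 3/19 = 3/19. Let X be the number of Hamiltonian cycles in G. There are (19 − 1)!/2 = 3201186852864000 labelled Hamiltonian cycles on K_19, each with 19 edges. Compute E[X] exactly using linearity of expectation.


K_19 has (19 − 1)!/2 = 3201186852864000 labelled Hamiltonian cycles.
For each such Hamiltonian cycle H, let X_H = 1 if all 19 edges of H are present in G. Then P[X_H = 1] = p^{19} = (3/19)^{19} = 1162261467/1978419655660313589123979.
By linearity: E[X] = Σ_H E[X_H] = 3201186852864000 · p^{19} = 3201186852864000 · 1162261467/1978419655660313589123979 = 3720616127750825791488000/1978419655660313589123979.
Numerically: E[X] ≈ 1.881.

E[X] = 3201186852864000 · (3/19)^{19} = 3720616127750825791488000/1978419655660313589123979 ≈ 1.881.


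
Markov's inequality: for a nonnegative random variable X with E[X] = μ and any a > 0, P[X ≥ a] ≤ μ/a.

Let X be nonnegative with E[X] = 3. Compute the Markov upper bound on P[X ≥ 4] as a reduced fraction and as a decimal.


μ = E[X] = 3, a = 4.
Markov: P[X ≥ 4] ≤ μ/a = (3)/4 = 3/4.
Numerically: ≈ 0.750000.
(Since a = 4 > μ = 3.000000, the bound 3/4 is < 1 and informative.)

P[X ≥ 4] ≤ 3/4 ≈ 0.750000.


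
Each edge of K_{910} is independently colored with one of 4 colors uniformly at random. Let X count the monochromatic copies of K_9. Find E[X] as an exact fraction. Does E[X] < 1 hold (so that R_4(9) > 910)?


E[X] = C(910, 9) · 4^{1 − 36} = 1133378248346922788210 · 4^{−35} = 1133378248346922788210/1180591620717411303424.
As a reduced fraction: E[X] = 566689124173461394105/590295810358705651712 ≈ 0.9600.
Is E[X] < 1? YES.
Since E[X] < 1, there exists a 4-coloring of K_{910} with no monochromatic K_9; hence R_4(9) > 910.

E[X] = 566689124173461394105/590295810358705651712 ≈ 0.9600; E[X] < 1, so R_4(9) > 910.


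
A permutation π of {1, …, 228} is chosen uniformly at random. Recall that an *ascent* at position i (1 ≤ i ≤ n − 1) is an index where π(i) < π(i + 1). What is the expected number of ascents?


Write X = Σ X_I over i = 1, …, 227, with X_I the indicator of one ascent.
There are 227 indicators.
For each fixed i, the pair (π(i), π(i+1)) is a uniformly random ordered pair of distinct values from {1, …, 228}; by symmetry P[π(i) < π(i+1)] = 1/2.
By linearity: E[X] = 227 · (1/2) = (228 − 1) · (1/2) = 227/2 ≈ 113.50000.

E[X] = 227/2 = 113.50000.


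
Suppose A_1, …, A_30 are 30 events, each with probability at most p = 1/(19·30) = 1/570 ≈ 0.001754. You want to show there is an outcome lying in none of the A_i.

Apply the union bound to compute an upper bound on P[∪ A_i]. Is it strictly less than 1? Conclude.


Union bound: P[∪_{i=1}^{30} A_i] ≤ Σ_i P[A_i] ≤ 30·p = 30·(1/570) = 1/19.
Numerically: 1/19 ≈ 0.052632.
Is 1/19 < 1? YES.
Since P[∪ A_i] ≤ 1/19 < 1, the complement has P[∩ A_i^c] ≥ 1 − 1/19 = 18/19 > 0, so some outcome avoids every A_i.

30·p = 1/19 ≈ 0.052632; existence CERTIFIED by the union bound.


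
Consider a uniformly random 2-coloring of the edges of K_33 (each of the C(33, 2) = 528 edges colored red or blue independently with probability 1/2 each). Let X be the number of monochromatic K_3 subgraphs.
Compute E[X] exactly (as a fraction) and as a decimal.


Let X = Σ_S X_S over the C(33, 3) = 5456 subsets S of size 3, where X_S = 1 if the K_3 on S is monochromatic.
For a fixed S, the K_3 on S has C(3, 2) = 3 edges. P[all 3 edges red] = (1/2)^3, and likewise for blue, so P[monochromatic] = 2·(1/2)^3 = 2^{1 − 3} = 1/4.
By linearity of expectation: E[X] = C(33, 3) · 2^{1 − 3} = 5456 · 1/4 = 1364.
Numerically: E[X] ≈ 1364.000.

E[X] = C(33,3)·2^(1−C(3,2)) = 1364 ≈ 1364.000.


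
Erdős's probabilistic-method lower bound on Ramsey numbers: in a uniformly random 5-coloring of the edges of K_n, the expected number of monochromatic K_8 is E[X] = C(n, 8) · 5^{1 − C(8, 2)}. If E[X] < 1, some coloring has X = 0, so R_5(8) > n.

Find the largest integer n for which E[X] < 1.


We need C(n, 8) · 5^{1 − 28} < 1, i.e. C(n, 8) < 5^{28 − 1} = 7450580596923828125.
Check values of n near the boundary:
  n = 858: C(858, 8) = 7049584530256467771; 7049584530256467771 < 7450580596923828125? YES
  n = 859: C(859, 8) = 7115855595170747139; 7115855595170747139 < 7450580596923828125? YES
  n = 860: C(860, 8) = 7182671140665308145; 7182671140665308145 < 7450580596923828125? YES
  n = 861: C(861, 8) = 7250034996615275865; 7250034996615275865 < 7450580596923828125? YES
  n = 862: C(862, 8) = 7317951015318931845; 7317951015318931845 < 7450580596923828125? YES
  n = 863: C(863, 8) = 7386423071602617757; 7386423071602617757 < 7450580596923828125? YES
  n = 864: C(864, 8) = 7455455062926006708; 7455455062926006708 < 7450580596923828125? NO
  n = 865: C(865, 8) = 7525050909487743060; 7525050909487743060 < 7450580596923828125? NO
  n = 866: C(866, 8) = 7595214554331451620; 7595214554331451620 < 7450580596923828125? NO
The largest n with C(n, 8) < 7450580596923828125 is n = 863 (where E[X] = 7386423071602617757/7450580596923828125 ≈ 0.99139). Hence R_5(8) > 863, i.e. R_5(8) ≥ 864.

Largest n = 863; hence R_5(8) > 863.


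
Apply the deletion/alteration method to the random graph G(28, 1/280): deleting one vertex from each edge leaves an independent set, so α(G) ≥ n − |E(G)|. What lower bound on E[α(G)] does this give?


E[|E(G)|] = C(28, 2)·p = 378 · (1/280) = 27/20.
E[α(G)] ≥ n − E[|E(G)|] = 28 − 27/20 = 533/20.
Numerically: ≈ 26.650000.
(This is only a lower bound; the true E[α(G)] may be larger.)

E[α(G)] ≥ 533/20 ≈ 26.650000.


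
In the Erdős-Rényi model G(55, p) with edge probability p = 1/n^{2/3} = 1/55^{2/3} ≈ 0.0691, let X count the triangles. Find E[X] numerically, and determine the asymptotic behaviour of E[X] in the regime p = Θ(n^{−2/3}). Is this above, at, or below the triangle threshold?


Number of potential triangles: C(55, 3) = 26235.
Each occurs with probability p³ ≈ (0.0691)³ ≈ 3.30579e-04.
By linearity: E[X] = C(55, 3)·p³ ≈ 26235 · 3.30579e-04 ≈ 8.673.
Since α = 2/3 < 1, p = c/n^{2/3} ≫ 1/n is above the triangle threshold p ~ 1/n. Asymptotically E[X] ~ (c³/6)·n^{3(1−α)} = (1³/6)·n^{1} → ∞; triangles are abundant w.h.p.

E[X] ≈ 8.673; in regime p = Θ(1/n^{2/3}) E[X] diverges (above the triangle threshold p ~ 1/n).


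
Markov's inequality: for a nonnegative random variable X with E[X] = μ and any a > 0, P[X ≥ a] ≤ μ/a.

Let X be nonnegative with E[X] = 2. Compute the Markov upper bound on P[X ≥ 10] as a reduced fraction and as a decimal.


μ = E[X] = 2, a = 10.
Markov: P[X ≥ 10] ≤ μ/a = (2)/10 = 1/5.
Numerically: ≈ 0.200.
(Since a = 10 > μ = 2.000, the bound 1/5 is < 1 and informative.)

P[X ≥ 10] ≤ 1/5 ≈ 0.200.


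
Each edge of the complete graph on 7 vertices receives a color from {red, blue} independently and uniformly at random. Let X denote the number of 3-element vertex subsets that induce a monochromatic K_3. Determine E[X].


Let X = Σ_S X_S over the C(7, 3) = 35 subsets S of size 3, where X_S = 1 if the K_3 on S is monochromatic.
For a fixed S, the K_3 on S has C(3, 2) = 3 edges. P[all 3 edges red] = (1/2)^3, and likewise for blue, so P[monochromatic] = 2·(1/2)^3 = 2^{1 − 3} = 1/4.
By linearity: E[X] = C(7, 3) · 2^{1 − 3} = 35 · 1/4 = 35/4.
Numerically: E[X] ≈ 8.75000.

E[X] = C(7,3)·2^(1−C(3,2)) = 35/4 ≈ 8.75000.


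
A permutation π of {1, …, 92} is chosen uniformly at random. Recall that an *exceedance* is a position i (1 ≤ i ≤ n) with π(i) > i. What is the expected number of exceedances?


Write X = Σ_{i=1}^{92} X_i, where X_i = 1_{π(i) > i}.
For each fixed i, π(i) is uniform over {1, …, 92} (marginal of a uniform permutation), so P[π(i) > i] = (n − i)/n. Summing: Σ_{i=1}^{92} (n − i)/n = (0 + 1 + … + 91)/92 = 92(92 − 1)/(2·92) = (92 − 1)/2.
Hence E[X] = Σ_{i=1}^{92} (92 − i)/92 = 91/2 ≈ 45.500.

E[X] = 91/2 = 45.500.


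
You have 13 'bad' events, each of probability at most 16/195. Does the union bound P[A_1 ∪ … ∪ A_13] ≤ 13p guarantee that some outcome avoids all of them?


Union bound: P[∪_{i=1}^{13} A_i] ≤ Σ_i P[A_i] ≤ 13·p = 13·(16/195) = 16/15.
Numerically: 16/15 ≈ 1.06667.
Is 16/15 < 1? NO.
Since the bound 16/15 is ≥ 1, the union bound is uninformative here; it does NOT by itself certify existence.

13·p = 16/15 ≈ 1.06667; existence NOT certified by the union bound.


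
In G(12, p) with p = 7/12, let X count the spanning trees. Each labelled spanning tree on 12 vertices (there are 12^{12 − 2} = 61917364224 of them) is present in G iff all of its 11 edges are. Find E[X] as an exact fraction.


K_12 has 12^{12 − 2} = 61917364224 labelled spanning trees.
For each such spanning tree H, let X_H = 1 if all 11 edges of H are present in G. Then P[X_H = 1] = p^{11} = (7/12)^{11} = 1977326743/743008370688.
By linearity: E[X] = Σ_H E[X_H] = 61917364224 · p^{11} = 61917364224 · 1977326743/743008370688 = 1977326743/12.
Numerically: E[X] ≈ 1.6478e+08.

E[X] = 61917364224 · (7/12)^{11} = 1977326743/12 ≈ 1.6478e+08.


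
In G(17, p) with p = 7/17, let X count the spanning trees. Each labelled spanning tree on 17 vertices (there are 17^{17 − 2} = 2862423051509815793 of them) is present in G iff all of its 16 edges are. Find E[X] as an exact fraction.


K_17 has 17^{17 − 2} = 2862423051509815793 labelled spanning trees.
For each such spanning tree H, let X_H = 1 if all 16 edges of H are present in G. Then P[X_H = 1] = p^{16} = (7/17)^{16} = 33232930569601/48661191875666868481.
Summing the indicators: E[X] = Σ_H E[X_H] = 2862423051509815793 · p^{16} = 2862423051509815793 · 33232930569601/48661191875666868481 = 33232930569601/17.
Numerically: E[X] ≈ 1.955e+12.

E[X] = 2862423051509815793 · (7/17)^{16} = 33232930569601/17 ≈ 1.955e+12.


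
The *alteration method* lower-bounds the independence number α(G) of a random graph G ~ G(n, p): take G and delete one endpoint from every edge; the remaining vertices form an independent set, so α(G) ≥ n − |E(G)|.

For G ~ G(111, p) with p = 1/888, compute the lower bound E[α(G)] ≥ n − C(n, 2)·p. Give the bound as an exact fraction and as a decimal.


E[|E(G)|] = C(111, 2)·p = 6105 · (1/888) = 55/8.
E[α(G)] ≥ n − E[|E(G)|] = 111 − 55/8 = 833/8.
Numerically: ≈ 104.125000.
(This is only a lower bound; the true E[α(G)] may be larger.)

E[α(G)] ≥ 833/8 ≈ 104.125000.


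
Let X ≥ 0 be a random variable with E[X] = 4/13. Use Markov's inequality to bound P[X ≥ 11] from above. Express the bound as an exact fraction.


μ = E[X] = 4/13, a = 11.
Markov: P[X ≥ 11] ≤ μ/a = (4/13)/11 = 4/143.
Numerically: ≈ 0.02797.
(Since a = 11 > μ = 0.30769, the bound 4/143 is < 1 and informative.)

P[X ≥ 11] ≤ 4/143 ≈ 0.02797.


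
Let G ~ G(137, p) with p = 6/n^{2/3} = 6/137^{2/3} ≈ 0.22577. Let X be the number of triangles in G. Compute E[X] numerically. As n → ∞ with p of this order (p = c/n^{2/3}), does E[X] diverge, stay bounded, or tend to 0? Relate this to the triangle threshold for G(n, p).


Number of potential triangles: C(137, 3) = 419220.
Each occurs with probability p³ ≈ (0.22577)³ ≈ 1.1508338e-02.
By linearity: E[X] = C(137, 3)·p³ ≈ 419220 · 1.1508338e-02 ≈ 4824.52555.
Since α = 2/3 < 1, p = c/n^{2/3} ≫ 1/n is above the triangle threshold p ~ 1/n. Asymptotically E[X] ~ (c³/6)·n^{3(1−α)} = (6³/6)·n^{1} → ∞; triangles are abundant w.h.p.

E[X] ≈ 4824.52555; in regime p = Θ(1/n^{2/3}) E[X] diverges (above the triangle threshold p ~ 1/n).


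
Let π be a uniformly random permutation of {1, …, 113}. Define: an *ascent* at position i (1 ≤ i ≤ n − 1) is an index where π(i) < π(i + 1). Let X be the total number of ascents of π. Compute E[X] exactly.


Write X = Σ X_I over i = 1, …, 112, with X_I the indicator of one ascent.
There are 112 indicators.
For each fixed i, the pair (π(i), π(i+1)) is a uniformly random ordered pair of distinct values from {1, …, 113}; by symmetry P[π(i) < π(i+1)] = 1/2.
By linearity: E[X] = 112 · (1/2) = (113 − 1) · (1/2) = 56 ≈ 56.000000.

E[X] = 56 = 56.000000.


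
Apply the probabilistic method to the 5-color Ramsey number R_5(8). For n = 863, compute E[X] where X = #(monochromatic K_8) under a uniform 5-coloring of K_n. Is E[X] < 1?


E[X] = C(863, 8) · 5^{1 − 28} = 7386423071602617757 · 5^{−27} = 7386423071602617757/7450580596923828125.
As a reduced fraction: E[X] = 7386423071602617757/7450580596923828125 ≈ 0.9914.
Is E[X] < 1? YES.
Since E[X] < 1, there exists a 5-coloring of K_{863} with no monochromatic K_8; hence R_5(8) > 863.

E[X] = 7386423071602617757/7450580596923828125 ≈ 0.9914; E[X] < 1, so R_5(8) > 863.


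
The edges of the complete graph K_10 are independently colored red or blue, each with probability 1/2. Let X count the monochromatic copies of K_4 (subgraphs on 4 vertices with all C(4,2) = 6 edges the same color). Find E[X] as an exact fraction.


Let X = Σ_S X_S over the C(10, 4) = 210 subsets S of size 4, where X_S = 1 if the K_4 on S is monochromatic.
For a fixed S, the K_4 on S has C(4, 2) = 6 edges. P[all 6 edges red] = (1/2)^6, and likewise for blue, so P[monochromatic] = 2·(1/2)^6 = 2^{1 − 6} = 1/32.
By linearity: E[X] = C(10, 4) · 2^{1 − 6} = 210 · 1/32 = 105/16.
Numerically: E[X] ≈ 6.5625.

E[X] = C(10,4)·2^(1−C(4,2)) = 105/16 ≈ 6.5625.


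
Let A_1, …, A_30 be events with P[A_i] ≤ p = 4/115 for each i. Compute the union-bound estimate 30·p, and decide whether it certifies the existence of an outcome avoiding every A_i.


Union bound: P[∪_{i=1}^{30} A_i] ≤ Σ_i P[A_i] ≤ 30·p = 30·(4/115) = 24/23.
Numerically: 24/23 ≈ 1.0434783.
Is 24/23 < 1? NO.
Since the bound 24/23 is ≥ 1, the union bound is uninformative here; it does NOT by itself certify existence.

30·p = 24/23 ≈ 1.0434783; existence NOT certified by the union bound.


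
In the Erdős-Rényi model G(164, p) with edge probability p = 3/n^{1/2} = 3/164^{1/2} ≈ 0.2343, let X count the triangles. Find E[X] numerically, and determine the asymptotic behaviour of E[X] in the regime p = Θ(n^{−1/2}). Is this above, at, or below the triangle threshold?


Number of potential triangles: C(164, 3) = 721764.
Each occurs with probability p³ ≈ (0.2343)³ ≈ 1.285577e-02.
By linearity: E[X] = C(164, 3)·p³ ≈ 721764 · 1.285577e-02 ≈ 9278.8298.
Since α = 1/2 < 1, p = c/n^{1/2} ≫ 1/n is above the triangle threshold p ~ 1/n. Asymptotically E[X] ~ (c³/6)·n^{3(1−α)} = (3³/6)·n^{1.5} → ∞; triangles are abundant w.h.p.

E[X] ≈ 9278.8298; in regime p = Θ(1/n^{1/2}) E[X] diverges (above the triangle threshold p ~ 1/n).


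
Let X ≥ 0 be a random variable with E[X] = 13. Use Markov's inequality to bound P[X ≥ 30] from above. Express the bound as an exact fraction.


μ = E[X] = 13, a = 30.
Markov: P[X ≥ 30] ≤ μ/a = (13)/30 = 13/30.
Numerically: ≈ 0.43333.
(Since a = 30 > μ = 13.00000, the bound 13/30 is < 1 and informative.)

P[X ≥ 30] ≤ 13/30 ≈ 0.43333.


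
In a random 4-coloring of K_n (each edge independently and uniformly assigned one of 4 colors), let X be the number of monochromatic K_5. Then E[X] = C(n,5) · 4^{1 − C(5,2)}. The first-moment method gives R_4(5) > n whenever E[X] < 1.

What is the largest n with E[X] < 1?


We need C(n, 5) · 4^{1 − 10} < 1, i.e. C(n, 5) < 4^{10 − 1} = 262144.
Check values of n near the boundary:
  n = 28: C(28, 5) = 98280; 98280 < 262144? YES
  n = 29: C(29, 5) = 118755; 118755 < 262144? YES
  n = 30: C(30, 5) = 142506; 142506 < 262144? YES
  n = 31: C(31, 5) = 169911; 169911 < 262144? YES
  n = 32: C(32, 5) = 201376; 201376 < 262144? YES
  n = 33: C(33, 5) = 237336; 237336 < 262144? YES
  n = 34: C(34, 5) = 278256; 278256 < 262144? NO
  n = 35: C(35, 5) = 324632; 324632 < 262144? NO
The largest n with C(n, 5) < 262144 is n = 33 (where E[X] = 29667/32768 ≈ 0.9054). Hence R_4(5) > 33, i.e. R_4(5) ≥ 34.

Largest n = 33; hence R_4(5) > 33.


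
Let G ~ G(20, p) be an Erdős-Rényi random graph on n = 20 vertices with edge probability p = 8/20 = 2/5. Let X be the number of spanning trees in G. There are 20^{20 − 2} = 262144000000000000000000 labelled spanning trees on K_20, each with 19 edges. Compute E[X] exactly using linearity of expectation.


K_20 has 20^{20 − 2} = 262144000000000000000000 labelled spanning trees.
For each such spanning tree H, let X_H = 1 if all 19 edges of H are present in G. Then P[X_H = 1] = p^{19} = (2/5)^{19} = 524288/19073486328125.
By linearity: E[X] = Σ_H E[X_H] = 262144000000000000000000 · p^{19} = 262144000000000000000000 · 524288/19073486328125 = 36028797018963968/5.
Numerically: E[X] ≈ 7.2058e+15.

E[X] = 262144000000000000000000 · (2/5)^{19} = 36028797018963968/5 ≈ 7.2058e+15.


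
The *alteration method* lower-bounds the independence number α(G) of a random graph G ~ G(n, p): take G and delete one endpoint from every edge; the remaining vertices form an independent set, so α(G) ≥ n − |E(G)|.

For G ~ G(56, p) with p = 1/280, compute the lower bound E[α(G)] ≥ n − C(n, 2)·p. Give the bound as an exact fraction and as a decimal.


E[|E(G)|] = C(56, 2)·p = 1540 · (1/280) = 11/2.
E[α(G)] ≥ n − E[|E(G)|] = 56 − 11/2 = 101/2.
Numerically: ≈ 50.5000.
(This is only a lower bound; the true E[α(G)] may be larger.)

E[α(G)] ≥ 101/2 ≈ 50.5000.


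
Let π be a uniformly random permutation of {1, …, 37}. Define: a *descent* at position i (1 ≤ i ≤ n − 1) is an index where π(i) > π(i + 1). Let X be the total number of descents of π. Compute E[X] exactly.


Write X = Σ X_I over i = 1, …, 36, with X_I the indicator of one descent.
There are 36 indicators.
For each fixed i, the pair (π(i), π(i+1)) is a uniformly random ordered pair of distinct values from {1, …, 37}; by symmetry P[π(i) > π(i+1)] = 1/2.
By linearity: E[X] = 36 · (1/2) = (37 − 1) · (1/2) = 18 ≈ 18.00000.

E[X] = 18 = 18.00000.


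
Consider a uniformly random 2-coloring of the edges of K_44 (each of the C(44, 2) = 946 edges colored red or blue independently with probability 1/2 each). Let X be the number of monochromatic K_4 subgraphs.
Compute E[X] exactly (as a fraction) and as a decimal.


Let X = Σ_S X_S over the C(44, 4) = 135751 subsets S of size 4, where X_S = 1 if the K_4 on S is monochromatic.
For a fixed S, the K_4 on S has C(4, 2) = 6 edges. P[all 6 edges red] = (1/2)^6, and likewise for blue, so P[monochromatic] = 2·(1/2)^6 = 2^{1 − 6} = 1/32.
By linearity: E[X] = C(44, 4) · 2^{1 − 6} = 135751 · 1/32 = 135751/32.
Numerically: E[X] ≈ 4242.219.

E[X] = C(44,4)·2^(1−C(4,2)) = 135751/32 ≈ 4242.219.


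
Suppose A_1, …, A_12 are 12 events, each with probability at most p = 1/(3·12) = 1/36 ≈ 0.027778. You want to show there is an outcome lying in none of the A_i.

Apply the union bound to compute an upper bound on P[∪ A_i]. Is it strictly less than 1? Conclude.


Union bound: P[∪_{i=1}^{12} A_i] ≤ Σ_i P[A_i] ≤ 12·p = 12·(1/36) = 1/3.
Numerically: 1/3 ≈ 0.333333.
Is 1/3 < 1? YES.
Since P[∪ A_i] ≤ 1/3 < 1, the complement has P[∩ A_i^c] ≥ 1 − 1/3 = 2/3 > 0, so some outcome avoids every A_i.

12·p = 1/3 ≈ 0.333333; existence CERTIFIED by the union bound.


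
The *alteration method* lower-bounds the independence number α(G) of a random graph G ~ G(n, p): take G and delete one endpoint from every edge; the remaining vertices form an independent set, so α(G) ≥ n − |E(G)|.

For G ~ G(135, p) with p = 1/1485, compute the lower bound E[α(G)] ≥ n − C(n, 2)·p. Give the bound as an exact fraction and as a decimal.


E[|E(G)|] = C(135, 2)·p = 9045 · (1/1485) = 67/11.
E[α(G)] ≥ n − E[|E(G)|] = 135 − 67/11 = 1418/11.
Numerically: ≈ 128.90909.
(This is only a lower bound; the true E[α(G)] may be larger.)

E[α(G)] ≥ 1418/11 ≈ 128.90909.


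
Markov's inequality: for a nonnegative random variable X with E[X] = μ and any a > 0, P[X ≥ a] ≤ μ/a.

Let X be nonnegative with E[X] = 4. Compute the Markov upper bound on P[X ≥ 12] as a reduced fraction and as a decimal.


μ = E[X] = 4, a = 12.
Markov: P[X ≥ 12] ≤ μ/a = (4)/12 = 1/3.
Numerically: ≈ 0.333.
(Since a = 12 > μ = 4.000, the bound 1/3 is < 1 and informative.)

P[X ≥ 12] ≤ 1/3 ≈ 0.333.


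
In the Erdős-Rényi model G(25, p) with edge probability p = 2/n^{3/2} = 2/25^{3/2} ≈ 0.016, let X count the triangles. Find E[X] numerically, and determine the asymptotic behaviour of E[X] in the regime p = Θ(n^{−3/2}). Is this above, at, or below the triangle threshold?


Number of potential triangles: C(25, 3) = 2300.
Each occurs with probability p³ ≈ (0.016)³ ≈ 4.0960000e-06.
By linearity: E[X] = C(25, 3)·p³ ≈ 2300 · 4.0960000e-06 ≈ 0.00942.
Since α = 3/2 > 1, p = c/n^{3/2} = o(1/n) is below the triangle threshold p ~ 1/n. Asymptotically E[X] ~ (c³/6)·n^{3(1−α)} = (2³/6)·n^{-1.5} → 0, so by Markov's inequality G has no triangles w.h.p.

E[X] ≈ 0.00942; in regime p = Θ(1/n^{3/2}) E[X] tends to 0 (below the triangle threshold p ~ 1/n).


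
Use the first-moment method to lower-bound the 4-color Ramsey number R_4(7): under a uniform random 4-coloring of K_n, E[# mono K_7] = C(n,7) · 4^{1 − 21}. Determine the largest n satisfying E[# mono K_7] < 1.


We need C(n, 7) · 4^{1 − 21} < 1, i.e. C(n, 7) < 4^{21 − 1} = 1099511627776.
Check values of n near the boundary:
  n = 176: C(176, 7) = 919790691600; 919790691600 < 1099511627776? YES
  n = 177: C(177, 7) = 957664425960; 957664425960 < 1099511627776? YES
  n = 178: C(178, 7) = 996867063280; 996867063280 < 1099511627776? YES
  n = 179: C(179, 7) = 1037437234460; 1037437234460 < 1099511627776? YES
  n = 180: C(180, 7) = 1079414463600; 1079414463600 < 1099511627776? YES
  n = 181: C(181, 7) = 1122839183400; 1122839183400 < 1099511627776? NO
  n = 182: C(182, 7) = 1167752750736; 1167752750736 < 1099511627776? NO
The largest n with C(n, 7) < 1099511627776 is n = 180 (where E[X] = 67463403975/68719476736 ≈ 0.9817217). Hence R_4(7) > 180, i.e. R_4(7) ≥ 181.

Largest n = 180; hence R_4(7) > 180.


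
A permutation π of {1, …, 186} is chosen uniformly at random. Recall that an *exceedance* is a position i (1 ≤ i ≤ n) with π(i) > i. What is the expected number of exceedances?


Write X = Σ_{i=1}^{186} X_i, where X_i = 1_{π(i) > i}.
For each fixed i, π(i) is uniform over {1, …, 186} (marginal of a uniform permutation), so P[π(i) > i] = (n − i)/n. Summing: Σ_{i=1}^{186} (n − i)/n = (0 + 1 + … + 185)/186 = 186(186 − 1)/(2·186) = (186 − 1)/2.
Hence E[X] = Σ_{i=1}^{186} (186 − i)/186 = 185/2 ≈ 92.50000.

E[X] = 185/2 = 92.50000.
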